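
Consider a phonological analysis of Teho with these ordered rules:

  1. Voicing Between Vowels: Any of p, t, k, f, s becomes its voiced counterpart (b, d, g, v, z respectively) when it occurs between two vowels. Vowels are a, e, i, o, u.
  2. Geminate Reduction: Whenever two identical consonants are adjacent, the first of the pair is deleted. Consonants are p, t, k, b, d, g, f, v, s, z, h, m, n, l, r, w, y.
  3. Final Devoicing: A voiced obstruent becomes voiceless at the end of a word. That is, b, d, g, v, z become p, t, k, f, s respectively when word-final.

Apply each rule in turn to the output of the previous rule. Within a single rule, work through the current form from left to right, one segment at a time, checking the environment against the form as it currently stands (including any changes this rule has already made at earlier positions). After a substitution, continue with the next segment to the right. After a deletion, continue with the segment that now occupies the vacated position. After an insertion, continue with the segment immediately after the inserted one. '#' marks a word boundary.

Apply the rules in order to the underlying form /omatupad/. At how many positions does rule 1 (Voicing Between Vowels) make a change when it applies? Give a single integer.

2

1 Voicing Between Vowels: [omatupad] → [omadubad]
2 Geminate Reduction: no change — [omadubad]
3 Final Devoicing: [omadubad] → [omadubat]
Rule 1 changed 2 position(s).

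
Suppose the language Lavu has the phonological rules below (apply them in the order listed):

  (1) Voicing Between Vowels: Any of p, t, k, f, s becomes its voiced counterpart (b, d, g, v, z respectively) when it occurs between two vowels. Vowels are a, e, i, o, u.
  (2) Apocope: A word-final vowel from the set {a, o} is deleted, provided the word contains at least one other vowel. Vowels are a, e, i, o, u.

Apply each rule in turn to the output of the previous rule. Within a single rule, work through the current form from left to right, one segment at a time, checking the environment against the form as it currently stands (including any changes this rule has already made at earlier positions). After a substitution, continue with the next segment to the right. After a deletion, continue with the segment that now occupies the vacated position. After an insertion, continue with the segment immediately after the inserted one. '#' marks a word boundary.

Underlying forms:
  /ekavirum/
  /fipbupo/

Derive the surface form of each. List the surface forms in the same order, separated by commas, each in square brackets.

[egavirum], [fipbub]

/ekavirum/:
  (1) Voicing Between Vowels: [ekavirum] → [egavirum]
  (2) Apocope: no change — [egavirum]
/fipbupo/:
  (1) Voicing Between Vowels: [fipbupo] → [fipbubo]
  (2) Apocope: [fipbubo] → [fipbub]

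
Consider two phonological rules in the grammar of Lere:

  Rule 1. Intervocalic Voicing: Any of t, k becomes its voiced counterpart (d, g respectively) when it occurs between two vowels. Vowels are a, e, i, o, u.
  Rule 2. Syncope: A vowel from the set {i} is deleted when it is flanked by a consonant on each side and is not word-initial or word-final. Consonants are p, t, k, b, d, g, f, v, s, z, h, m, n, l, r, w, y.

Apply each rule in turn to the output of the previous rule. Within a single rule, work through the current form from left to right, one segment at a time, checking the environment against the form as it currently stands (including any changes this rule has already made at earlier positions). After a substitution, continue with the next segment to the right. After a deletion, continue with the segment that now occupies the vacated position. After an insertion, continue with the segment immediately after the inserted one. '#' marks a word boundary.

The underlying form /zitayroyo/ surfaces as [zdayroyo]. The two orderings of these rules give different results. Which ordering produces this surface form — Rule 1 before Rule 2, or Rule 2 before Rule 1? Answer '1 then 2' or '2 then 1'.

Order 1 then 2:
  1 Intervocalic Voicing: [zitayroyo] → [zidayroyo]
  2 Syncope: [zidayroyo] → [zdayroyo]
  result: [zdayroyo]
Order 2 then 1:
  2 Syncope: [zitayroyo] → [ztayroyo]
  1 Intervocalic Voicing: no change — [ztayroyo]
  result: [ztayroyo]

1 then 2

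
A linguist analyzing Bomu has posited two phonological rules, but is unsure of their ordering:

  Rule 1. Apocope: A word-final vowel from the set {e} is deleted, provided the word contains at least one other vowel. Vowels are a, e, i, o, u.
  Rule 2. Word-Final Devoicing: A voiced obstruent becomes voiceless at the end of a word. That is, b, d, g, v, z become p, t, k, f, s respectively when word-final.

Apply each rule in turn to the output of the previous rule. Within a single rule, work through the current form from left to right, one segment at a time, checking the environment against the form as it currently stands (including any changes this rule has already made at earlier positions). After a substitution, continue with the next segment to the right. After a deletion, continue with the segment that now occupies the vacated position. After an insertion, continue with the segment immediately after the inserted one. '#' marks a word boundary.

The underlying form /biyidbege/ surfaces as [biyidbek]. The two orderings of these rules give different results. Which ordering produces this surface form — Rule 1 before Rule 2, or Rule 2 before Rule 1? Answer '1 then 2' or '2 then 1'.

1 then 2

Order 1 then 2:
  1 Apocope: [biyidbege] → [biyidbeg]
  2 Word-Final Devoicing: [biyidbeg] → [biyidbek]
  result: [biyidbek]
Order 2 then 1:
  2 Word-Final Devoicing: no change — [biyidbege]
  1 Apocope: [biyidbege] → [biyidbeg]
  result: [biyidbeg]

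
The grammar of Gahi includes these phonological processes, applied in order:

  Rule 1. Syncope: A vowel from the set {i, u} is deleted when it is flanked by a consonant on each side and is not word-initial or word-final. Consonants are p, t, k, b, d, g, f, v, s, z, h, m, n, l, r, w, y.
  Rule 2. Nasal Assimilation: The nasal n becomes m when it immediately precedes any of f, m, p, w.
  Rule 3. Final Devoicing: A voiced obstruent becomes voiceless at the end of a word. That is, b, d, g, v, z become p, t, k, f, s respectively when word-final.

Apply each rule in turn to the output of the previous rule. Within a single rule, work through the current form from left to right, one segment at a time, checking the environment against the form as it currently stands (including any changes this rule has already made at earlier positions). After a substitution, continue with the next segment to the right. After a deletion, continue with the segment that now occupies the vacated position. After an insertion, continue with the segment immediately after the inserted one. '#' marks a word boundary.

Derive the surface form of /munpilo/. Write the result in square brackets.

Rule 1 Syncope: [munpilo] → [mnplo]
Rule 2 Nasal Assimilation: [mnplo] → [mmplo]
Rule 3 Final Devoicing: no change — [mmplo]

[mmplo]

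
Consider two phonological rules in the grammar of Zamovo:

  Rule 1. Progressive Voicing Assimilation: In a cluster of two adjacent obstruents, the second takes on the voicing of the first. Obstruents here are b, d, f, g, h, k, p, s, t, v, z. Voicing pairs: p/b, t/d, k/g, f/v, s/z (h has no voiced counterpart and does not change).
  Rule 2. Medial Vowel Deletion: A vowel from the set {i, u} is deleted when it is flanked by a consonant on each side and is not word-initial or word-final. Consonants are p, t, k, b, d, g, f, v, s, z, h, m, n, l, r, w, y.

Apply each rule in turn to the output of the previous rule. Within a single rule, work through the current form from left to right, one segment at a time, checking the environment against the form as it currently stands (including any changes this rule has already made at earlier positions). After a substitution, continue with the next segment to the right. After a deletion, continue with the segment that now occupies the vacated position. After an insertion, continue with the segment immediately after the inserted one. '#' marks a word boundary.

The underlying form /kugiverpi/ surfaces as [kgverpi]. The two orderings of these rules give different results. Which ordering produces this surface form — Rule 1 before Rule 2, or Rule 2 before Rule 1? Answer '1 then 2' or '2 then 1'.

Order 1 then 2:
  1 Progressive Voicing Assimilation: no change — [kugiverpi]
  2 Medial Vowel Deletion: [kugiverpi] → [kgverpi]
  result: [kgverpi]
Order 2 then 1:
  2 Medial Vowel Deletion: [kugiverpi] → [kgverpi]
  1 Progressive Voicing Assimilation: [kgverpi] → [kkferpi]
  result: [kkferpi]

1 then 2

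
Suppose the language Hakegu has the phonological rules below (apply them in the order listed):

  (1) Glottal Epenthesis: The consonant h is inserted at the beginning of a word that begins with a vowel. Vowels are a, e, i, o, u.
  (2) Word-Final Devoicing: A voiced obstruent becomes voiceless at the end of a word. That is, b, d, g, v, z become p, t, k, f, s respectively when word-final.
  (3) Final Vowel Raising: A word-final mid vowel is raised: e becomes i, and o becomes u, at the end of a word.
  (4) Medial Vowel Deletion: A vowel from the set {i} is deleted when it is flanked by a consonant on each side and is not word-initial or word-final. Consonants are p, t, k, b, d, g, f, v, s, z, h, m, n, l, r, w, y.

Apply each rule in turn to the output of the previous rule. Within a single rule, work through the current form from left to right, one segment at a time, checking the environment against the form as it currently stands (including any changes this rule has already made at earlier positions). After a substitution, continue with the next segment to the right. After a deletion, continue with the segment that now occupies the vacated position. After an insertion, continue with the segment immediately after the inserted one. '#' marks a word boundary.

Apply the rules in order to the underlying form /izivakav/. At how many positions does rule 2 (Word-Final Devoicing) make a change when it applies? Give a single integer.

1

(1) Glottal Epenthesis: [izivakav] → [hizivakav]
(2) Word-Final Devoicing: [hizivakav] → [hizivakaf]
(3) Final Vowel Raising: no change — [hizivakaf]
(4) Medial Vowel Deletion: [hizivakaf] → [hzvakaf]
Rule 2 changed 1 position(s).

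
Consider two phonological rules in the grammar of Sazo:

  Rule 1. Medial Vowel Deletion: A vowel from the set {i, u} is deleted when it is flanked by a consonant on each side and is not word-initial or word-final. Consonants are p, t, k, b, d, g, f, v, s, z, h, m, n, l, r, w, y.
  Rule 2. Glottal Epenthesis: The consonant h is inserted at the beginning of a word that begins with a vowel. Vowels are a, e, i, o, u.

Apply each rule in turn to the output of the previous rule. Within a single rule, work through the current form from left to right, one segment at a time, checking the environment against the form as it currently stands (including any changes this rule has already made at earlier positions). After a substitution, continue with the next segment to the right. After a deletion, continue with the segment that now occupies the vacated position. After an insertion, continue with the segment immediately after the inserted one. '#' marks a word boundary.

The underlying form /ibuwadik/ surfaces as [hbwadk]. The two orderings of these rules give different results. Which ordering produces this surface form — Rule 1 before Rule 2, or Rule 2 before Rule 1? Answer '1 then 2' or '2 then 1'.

Order 1 then 2:
  1 Medial Vowel Deletion: [ibuwadik] → [ibwadk]
  2 Glottal Epenthesis: [ibwadk] → [hibwadk]
  result: [hibwadk]
Order 2 then 1:
  2 Glottal Epenthesis: [ibuwadik] → [hibuwadik]
  1 Medial Vowel Deletion: [hibuwadik] → [hbwadk]
  result: [hbwadk]

2 then 1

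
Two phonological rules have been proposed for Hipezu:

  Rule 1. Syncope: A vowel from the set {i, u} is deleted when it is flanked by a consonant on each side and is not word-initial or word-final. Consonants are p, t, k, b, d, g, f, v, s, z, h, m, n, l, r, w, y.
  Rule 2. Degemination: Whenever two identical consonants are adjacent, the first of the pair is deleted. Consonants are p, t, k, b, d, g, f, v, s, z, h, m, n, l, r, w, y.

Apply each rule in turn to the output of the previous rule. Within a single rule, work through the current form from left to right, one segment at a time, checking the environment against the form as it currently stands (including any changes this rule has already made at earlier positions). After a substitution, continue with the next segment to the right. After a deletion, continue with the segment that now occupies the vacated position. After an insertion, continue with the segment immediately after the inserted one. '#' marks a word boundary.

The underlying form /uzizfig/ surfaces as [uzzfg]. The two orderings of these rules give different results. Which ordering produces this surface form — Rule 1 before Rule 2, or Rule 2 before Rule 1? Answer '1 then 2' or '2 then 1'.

Order 1 then 2:
  1 Syncope: [uzizfig] → [uzzfg]
  2 Degemination: [uzzfg] → [uzfg]
  result: [uzfg]
Order 2 then 1:
  2 Degemination: no change — [uzizfig]
  1 Syncope: [uzizfig] → [uzzfg]
  result: [uzzfg]

2 then 1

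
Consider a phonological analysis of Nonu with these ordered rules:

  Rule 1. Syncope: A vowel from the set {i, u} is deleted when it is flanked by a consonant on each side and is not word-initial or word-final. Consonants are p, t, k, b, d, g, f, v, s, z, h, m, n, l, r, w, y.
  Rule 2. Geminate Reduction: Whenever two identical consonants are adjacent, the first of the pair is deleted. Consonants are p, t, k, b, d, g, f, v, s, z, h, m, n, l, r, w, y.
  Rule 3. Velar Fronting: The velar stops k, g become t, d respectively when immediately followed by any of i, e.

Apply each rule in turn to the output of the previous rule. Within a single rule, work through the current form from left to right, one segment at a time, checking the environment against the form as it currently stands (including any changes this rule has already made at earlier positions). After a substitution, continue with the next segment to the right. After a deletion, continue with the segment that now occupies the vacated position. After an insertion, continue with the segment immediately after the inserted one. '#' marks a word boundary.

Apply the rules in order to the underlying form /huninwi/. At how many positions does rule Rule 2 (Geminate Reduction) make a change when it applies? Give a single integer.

1

Rule 1 Syncope: [huninwi] → [hnnwi]
Rule 2 Geminate Reduction: [hnnwi] → [hnwi]
Rule 3 Velar Fronting: no change — [hnwi]
Rule Rule 2 changed 1 position(s).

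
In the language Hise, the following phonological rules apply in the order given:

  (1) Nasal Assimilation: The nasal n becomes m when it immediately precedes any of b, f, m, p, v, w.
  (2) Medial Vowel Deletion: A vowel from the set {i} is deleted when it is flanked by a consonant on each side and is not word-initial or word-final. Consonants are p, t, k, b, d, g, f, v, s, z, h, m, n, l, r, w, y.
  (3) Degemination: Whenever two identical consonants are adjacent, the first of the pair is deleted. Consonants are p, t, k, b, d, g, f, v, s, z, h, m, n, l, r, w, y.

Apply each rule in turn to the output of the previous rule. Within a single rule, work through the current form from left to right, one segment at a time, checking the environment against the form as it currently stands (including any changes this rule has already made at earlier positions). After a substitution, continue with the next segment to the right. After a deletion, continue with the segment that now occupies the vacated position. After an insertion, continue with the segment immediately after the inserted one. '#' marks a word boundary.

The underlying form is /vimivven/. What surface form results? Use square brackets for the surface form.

(1) Nasal Assimilation: no change — [vimivven]
(2) Medial Vowel Deletion: [vimivven] → [vmvven]
(3) Degemination: [vmvven] → [vmven]

[vmven]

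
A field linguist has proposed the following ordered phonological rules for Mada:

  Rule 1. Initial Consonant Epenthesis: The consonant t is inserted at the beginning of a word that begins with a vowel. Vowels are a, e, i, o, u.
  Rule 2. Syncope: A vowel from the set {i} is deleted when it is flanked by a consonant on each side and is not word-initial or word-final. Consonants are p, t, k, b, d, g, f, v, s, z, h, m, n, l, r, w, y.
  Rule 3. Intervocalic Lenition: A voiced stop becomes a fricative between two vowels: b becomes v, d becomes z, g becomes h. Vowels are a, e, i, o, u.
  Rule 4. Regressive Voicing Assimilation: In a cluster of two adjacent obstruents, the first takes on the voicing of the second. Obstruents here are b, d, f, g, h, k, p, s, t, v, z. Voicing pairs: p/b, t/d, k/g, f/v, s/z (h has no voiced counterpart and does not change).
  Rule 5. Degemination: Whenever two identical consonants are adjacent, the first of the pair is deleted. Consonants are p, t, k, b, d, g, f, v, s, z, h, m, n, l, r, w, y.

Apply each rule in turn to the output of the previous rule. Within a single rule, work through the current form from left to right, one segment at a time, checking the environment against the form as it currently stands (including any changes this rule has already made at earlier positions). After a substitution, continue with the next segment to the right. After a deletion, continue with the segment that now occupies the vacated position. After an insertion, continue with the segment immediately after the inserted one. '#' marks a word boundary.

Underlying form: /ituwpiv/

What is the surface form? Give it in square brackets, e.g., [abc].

[tuwbv]

Rule 1 Initial Consonant Epenthesis: [ituwpiv] → [tituwpiv]
Rule 2 Syncope: [tituwpiv] → [ttuwpv]
Rule 3 Intervocalic Lenition: no change — [ttuwpv]
Rule 4 Regressive Voicing Assimilation: [ttuwpv] → [ttuwbv]
Rule 5 Degemination: [ttuwbv] → [tuwbv]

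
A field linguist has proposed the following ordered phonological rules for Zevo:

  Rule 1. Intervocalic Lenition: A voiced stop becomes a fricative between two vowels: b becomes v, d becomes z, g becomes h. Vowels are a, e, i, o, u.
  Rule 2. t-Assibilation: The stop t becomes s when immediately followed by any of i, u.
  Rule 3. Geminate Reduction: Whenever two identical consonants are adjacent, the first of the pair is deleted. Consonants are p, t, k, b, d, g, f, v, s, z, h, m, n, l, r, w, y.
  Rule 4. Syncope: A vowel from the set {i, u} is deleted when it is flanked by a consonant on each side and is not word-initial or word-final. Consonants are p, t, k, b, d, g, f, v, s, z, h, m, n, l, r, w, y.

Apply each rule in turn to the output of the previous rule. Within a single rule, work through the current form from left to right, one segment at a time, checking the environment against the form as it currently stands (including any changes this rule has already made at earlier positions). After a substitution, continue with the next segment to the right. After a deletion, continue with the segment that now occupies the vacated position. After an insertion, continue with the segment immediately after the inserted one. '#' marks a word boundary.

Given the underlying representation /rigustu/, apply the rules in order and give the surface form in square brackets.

[rhsu]

Rule 1 Intervocalic Lenition: [rigustu] → [rihustu]
Rule 2 t-Assibilation: [rihustu] → [rihussu]
Rule 3 Geminate Reduction: [rihussu] → [rihusu]
Rule 4 Syncope: [rihusu] → [rhsu]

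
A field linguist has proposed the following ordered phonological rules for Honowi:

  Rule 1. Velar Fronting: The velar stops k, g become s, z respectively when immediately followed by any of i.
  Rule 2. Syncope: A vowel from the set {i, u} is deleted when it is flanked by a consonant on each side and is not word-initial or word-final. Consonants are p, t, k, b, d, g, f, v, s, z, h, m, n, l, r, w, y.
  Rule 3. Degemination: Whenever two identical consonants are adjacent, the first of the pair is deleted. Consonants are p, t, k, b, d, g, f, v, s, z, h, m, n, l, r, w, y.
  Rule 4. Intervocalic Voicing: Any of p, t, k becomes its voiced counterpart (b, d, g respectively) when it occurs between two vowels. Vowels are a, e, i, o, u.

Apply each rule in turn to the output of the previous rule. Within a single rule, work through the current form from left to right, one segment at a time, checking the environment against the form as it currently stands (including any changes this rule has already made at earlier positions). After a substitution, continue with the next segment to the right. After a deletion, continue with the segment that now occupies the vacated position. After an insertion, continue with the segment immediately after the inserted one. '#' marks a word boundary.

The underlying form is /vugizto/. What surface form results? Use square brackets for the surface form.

[vzto]

Rule 1 Velar Fronting: [vugizto] → [vuzizto]
Rule 2 Syncope: [vuzizto] → [vzzto]
Rule 3 Degemination: [vzzto] → [vzto]
Rule 4 Intervocalic Voicing: no change — [vzto]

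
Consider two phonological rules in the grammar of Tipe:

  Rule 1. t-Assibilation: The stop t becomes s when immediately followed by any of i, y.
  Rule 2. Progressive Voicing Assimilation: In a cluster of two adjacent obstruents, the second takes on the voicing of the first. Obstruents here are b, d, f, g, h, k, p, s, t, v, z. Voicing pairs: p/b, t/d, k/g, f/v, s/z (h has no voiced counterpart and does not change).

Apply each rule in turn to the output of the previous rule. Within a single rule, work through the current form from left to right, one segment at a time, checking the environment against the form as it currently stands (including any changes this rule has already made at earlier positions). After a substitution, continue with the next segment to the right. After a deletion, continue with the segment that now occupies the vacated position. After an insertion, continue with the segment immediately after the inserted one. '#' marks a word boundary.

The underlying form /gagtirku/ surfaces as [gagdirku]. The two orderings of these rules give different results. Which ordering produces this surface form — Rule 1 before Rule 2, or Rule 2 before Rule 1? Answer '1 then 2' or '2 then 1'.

Order 1 then 2:
  1 t-Assibilation: [gagtirku] → [gagsirku]
  2 Progressive Voicing Assimilation: [gagsirku] → [gagzirku]
  result: [gagzirku]
Order 2 then 1:
  2 Progressive Voicing Assimilation: [gagtirku] → [gagdirku]
  1 t-Assibilation: no change — [gagdirku]
  result: [gagdirku]

2 then 1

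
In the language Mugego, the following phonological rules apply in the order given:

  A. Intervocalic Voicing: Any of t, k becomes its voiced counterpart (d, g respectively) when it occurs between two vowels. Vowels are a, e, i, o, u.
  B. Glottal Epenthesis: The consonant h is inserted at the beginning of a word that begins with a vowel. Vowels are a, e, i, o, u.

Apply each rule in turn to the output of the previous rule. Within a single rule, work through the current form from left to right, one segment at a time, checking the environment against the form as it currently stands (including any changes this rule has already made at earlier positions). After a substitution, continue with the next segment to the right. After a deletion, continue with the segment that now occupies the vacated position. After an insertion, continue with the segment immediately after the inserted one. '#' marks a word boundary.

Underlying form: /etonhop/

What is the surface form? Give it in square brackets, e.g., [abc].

[hedonhop]

A Intervocalic Voicing: [etonhop] → [edonhop]
B Glottal Epenthesis: [edonhop] → [hedonhop]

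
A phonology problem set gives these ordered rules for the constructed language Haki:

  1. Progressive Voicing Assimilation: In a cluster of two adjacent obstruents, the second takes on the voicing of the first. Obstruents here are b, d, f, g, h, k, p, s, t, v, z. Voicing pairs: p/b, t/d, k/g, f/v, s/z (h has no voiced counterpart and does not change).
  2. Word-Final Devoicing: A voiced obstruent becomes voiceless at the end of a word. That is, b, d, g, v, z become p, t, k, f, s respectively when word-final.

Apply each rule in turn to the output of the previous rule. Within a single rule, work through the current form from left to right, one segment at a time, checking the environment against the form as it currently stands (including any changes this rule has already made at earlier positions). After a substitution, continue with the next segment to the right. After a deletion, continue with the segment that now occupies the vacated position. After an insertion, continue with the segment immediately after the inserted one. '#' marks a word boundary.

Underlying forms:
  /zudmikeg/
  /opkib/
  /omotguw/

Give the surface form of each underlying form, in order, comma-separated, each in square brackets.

[zudmikek], [opkip], [omotkuw]

/zudmikeg/:
  1 Progressive Voicing Assimilation: no change — [zudmikeg]
  2 Word-Final Devoicing: [zudmikeg] → [zudmikek]
/opkib/:
  1 Progressive Voicing Assimilation: no change — [opkib]
  2 Word-Final Devoicing: [opkib] → [opkip]
/omotguw/:
  1 Progressive Voicing Assimilation: [omotguw] → [omotkuw]
  2 Word-Final Devoicing: no change — [omotkuw]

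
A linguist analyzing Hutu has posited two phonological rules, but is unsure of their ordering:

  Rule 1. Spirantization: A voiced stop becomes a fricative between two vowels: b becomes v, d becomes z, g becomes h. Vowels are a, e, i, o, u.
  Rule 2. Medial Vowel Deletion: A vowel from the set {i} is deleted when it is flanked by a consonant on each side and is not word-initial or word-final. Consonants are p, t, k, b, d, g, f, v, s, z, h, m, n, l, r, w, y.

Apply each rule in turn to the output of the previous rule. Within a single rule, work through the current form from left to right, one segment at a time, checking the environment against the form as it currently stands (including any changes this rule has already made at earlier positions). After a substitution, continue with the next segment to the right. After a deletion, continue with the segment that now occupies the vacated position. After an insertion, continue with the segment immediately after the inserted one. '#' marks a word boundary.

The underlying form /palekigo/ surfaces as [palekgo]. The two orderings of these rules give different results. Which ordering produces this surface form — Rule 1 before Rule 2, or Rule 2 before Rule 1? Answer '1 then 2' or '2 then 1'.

Order 1 then 2:
  1 Spirantization: [palekigo] → [palekiho]
  2 Medial Vowel Deletion: [palekiho] → [palekho]
  result: [palekho]
Order 2 then 1:
  2 Medial Vowel Deletion: [palekigo] → [palekgo]
  1 Spirantization: no change — [palekgo]
  result: [palekgo]

2 then 1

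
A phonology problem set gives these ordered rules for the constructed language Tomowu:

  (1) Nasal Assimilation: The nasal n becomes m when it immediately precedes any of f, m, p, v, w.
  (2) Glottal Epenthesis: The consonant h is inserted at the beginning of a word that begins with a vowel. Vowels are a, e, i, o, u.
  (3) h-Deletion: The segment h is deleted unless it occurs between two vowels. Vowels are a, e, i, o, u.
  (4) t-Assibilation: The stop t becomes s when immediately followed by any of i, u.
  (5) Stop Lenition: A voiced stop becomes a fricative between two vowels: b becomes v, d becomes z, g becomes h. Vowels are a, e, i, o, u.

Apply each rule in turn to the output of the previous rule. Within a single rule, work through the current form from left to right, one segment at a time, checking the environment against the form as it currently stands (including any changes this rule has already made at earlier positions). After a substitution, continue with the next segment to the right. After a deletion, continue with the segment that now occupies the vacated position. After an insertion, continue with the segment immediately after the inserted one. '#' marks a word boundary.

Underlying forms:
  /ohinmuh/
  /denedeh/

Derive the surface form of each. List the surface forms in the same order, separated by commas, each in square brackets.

[ohimmu], [deneze]

/ohinmuh/:
  (1) Nasal Assimilation: [ohinmuh] → [ohimmuh]
  (2) Glottal Epenthesis: [ohimmuh] → [hohimmuh]
  (3) h-Deletion: [hohimmuh] → [ohimmu]
  (4) t-Assibilation: no change — [ohimmu]
  (5) Stop Lenition: no change — [ohimmu]
/denedeh/:
  (1) Nasal Assimilation: no change — [denedeh]
  (2) Glottal Epenthesis: no change — [denedeh]
  (3) h-Deletion: [denedeh] → [denede]
  (4) t-Assibilation: no change — [denede]
  (5) Stop Lenition: [denede] → [deneze]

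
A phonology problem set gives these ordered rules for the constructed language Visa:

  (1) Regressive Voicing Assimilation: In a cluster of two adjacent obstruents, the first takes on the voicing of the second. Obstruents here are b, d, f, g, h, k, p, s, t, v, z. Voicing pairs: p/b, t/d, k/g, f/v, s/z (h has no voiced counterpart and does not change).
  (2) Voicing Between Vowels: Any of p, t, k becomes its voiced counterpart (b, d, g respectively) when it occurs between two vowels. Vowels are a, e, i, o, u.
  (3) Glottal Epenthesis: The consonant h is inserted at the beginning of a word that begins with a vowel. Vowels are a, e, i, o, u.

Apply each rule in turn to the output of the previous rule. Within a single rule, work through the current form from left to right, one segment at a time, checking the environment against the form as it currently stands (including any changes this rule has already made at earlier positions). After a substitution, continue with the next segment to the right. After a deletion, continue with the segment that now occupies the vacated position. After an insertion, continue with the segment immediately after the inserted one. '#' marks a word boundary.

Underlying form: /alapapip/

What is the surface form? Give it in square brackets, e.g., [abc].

(1) Regressive Voicing Assimilation: no change — [alapapip]
(2) Voicing Between Vowels: [alapapip] → [alababip]
(3) Glottal Epenthesis: [alababip] → [halababip]

[halababip]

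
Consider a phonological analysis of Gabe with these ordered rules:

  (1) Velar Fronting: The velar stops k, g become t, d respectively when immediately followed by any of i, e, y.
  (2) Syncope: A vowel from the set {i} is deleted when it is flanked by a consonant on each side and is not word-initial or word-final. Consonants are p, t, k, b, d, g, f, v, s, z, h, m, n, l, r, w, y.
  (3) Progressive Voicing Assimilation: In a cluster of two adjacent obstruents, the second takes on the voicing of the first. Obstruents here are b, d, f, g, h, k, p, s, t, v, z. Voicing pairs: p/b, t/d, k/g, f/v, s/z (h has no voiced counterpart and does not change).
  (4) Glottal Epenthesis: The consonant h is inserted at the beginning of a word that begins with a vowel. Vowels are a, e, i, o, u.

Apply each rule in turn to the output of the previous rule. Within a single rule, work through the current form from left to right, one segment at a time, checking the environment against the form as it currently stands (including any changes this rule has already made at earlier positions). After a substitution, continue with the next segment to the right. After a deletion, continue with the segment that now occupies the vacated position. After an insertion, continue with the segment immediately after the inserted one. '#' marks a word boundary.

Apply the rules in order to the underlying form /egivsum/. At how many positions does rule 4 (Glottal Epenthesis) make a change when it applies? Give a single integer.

1

(1) Velar Fronting: [egivsum] → [edivsum]
(2) Syncope: [edivsum] → [edvsum]
(3) Progressive Voicing Assimilation: [edvsum] → [edvzum]
(4) Glottal Epenthesis: [edvzum] → [hedvzum]
Rule 4 changed 1 position(s).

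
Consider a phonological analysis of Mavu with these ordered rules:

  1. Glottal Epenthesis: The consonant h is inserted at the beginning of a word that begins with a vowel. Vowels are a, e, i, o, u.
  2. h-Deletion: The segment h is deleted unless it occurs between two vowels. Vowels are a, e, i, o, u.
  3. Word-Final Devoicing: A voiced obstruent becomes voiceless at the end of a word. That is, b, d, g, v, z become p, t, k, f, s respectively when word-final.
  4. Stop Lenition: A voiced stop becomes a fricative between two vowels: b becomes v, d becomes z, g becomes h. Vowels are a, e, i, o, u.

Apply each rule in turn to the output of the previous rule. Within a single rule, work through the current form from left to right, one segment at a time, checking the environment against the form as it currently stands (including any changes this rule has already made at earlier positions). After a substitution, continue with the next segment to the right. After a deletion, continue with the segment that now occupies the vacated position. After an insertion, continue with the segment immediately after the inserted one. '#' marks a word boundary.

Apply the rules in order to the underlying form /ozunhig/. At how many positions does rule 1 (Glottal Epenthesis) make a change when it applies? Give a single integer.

1

1 Glottal Epenthesis: [ozunhig] → [hozunhig]
2 h-Deletion: [hozunhig] → [ozunig]
3 Word-Final Devoicing: [ozunig] → [ozunik]
4 Stop Lenition: no change — [ozunik]
Rule 1 changed 1 position(s).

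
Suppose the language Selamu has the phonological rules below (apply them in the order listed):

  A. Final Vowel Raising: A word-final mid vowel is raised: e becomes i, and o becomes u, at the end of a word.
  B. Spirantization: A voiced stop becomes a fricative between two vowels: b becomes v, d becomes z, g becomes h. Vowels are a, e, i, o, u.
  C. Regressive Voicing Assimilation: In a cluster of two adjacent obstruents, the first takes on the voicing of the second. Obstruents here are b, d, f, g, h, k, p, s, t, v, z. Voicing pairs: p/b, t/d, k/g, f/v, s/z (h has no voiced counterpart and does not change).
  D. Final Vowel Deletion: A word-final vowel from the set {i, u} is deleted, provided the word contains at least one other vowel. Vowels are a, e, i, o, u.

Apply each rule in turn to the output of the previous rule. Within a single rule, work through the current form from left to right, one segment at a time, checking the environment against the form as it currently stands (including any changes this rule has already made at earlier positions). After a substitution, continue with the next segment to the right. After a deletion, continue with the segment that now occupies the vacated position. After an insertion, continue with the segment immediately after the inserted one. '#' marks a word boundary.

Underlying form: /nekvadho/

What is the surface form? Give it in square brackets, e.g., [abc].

A Final Vowel Raising: [nekvadho] → [nekvadhu]
B Spirantization: no change — [nekvadhu]
C Regressive Voicing Assimilation: [nekvadhu] → [negvathu]
D Final Vowel Deletion: [negvathu] → [negvath]

[negvath]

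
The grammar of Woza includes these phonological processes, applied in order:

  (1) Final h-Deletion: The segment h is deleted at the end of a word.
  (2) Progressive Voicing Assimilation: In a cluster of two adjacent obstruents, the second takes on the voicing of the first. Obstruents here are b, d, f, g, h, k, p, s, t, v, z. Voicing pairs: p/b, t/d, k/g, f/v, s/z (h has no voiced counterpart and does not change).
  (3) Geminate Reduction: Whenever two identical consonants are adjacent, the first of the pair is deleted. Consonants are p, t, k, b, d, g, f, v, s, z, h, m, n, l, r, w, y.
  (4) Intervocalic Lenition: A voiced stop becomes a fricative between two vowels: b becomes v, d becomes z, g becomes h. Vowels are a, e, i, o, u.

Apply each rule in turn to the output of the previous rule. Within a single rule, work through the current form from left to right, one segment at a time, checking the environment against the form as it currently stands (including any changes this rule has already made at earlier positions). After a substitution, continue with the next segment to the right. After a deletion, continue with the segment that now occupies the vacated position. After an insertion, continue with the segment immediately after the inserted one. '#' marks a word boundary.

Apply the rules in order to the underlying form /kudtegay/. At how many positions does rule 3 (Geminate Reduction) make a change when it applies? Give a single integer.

(1) Final h-Deletion: no change — [kudtegay]
(2) Progressive Voicing Assimilation: [kudtegay] → [kuddegay]
(3) Geminate Reduction: [kuddegay] → [kudegay]
(4) Intervocalic Lenition: [kudegay] → [kuzehay]
Rule 3 changed 1 position(s).

1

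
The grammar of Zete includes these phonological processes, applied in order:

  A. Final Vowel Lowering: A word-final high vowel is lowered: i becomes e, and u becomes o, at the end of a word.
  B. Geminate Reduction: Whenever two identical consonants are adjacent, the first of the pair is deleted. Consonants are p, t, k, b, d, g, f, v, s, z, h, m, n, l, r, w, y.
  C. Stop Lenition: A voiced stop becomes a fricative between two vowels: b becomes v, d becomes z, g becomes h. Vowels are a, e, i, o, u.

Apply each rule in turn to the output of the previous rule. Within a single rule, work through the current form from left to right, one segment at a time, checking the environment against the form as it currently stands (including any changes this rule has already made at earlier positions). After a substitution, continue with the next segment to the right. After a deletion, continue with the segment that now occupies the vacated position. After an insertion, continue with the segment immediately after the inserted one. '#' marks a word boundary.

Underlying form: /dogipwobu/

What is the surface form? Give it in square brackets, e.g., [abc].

[dohipwovo]

A Final Vowel Lowering: [dogipwobu] → [dogipwobo]
B Geminate Reduction: no change — [dogipwobo]
C Stop Lenition: [dogipwobo] → [dohipwovo]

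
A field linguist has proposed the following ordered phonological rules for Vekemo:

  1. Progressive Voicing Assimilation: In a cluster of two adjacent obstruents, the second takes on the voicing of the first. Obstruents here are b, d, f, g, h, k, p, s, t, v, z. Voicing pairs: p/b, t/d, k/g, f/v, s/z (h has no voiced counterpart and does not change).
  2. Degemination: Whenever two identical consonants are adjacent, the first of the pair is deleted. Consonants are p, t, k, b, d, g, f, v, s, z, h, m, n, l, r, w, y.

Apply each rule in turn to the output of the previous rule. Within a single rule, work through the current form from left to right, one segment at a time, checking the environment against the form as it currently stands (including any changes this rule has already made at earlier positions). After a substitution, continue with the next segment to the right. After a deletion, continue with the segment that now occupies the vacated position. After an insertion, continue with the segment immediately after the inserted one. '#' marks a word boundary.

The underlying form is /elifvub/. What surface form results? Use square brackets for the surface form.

[elifub]

1 Progressive Voicing Assimilation: [elifvub] → [eliffub]
2 Degemination: [eliffub] → [elifub]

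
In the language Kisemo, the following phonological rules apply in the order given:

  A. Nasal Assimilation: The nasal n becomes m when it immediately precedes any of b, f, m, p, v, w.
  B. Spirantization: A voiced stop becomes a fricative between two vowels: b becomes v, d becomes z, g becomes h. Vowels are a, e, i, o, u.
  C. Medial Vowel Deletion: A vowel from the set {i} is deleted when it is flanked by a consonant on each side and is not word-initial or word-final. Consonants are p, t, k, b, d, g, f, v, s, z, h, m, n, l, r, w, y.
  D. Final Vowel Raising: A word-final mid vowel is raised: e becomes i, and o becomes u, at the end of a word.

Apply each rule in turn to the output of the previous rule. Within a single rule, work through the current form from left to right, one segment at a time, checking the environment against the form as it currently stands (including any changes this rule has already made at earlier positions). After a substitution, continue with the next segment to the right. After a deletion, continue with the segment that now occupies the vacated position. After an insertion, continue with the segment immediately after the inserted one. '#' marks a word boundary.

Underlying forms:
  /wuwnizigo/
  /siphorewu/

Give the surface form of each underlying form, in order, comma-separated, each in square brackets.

[wuwnzhu], [sphorewu]

/wuwnizigo/:
  A Nasal Assimilation: no change — [wuwnizigo]
  B Spirantization: [wuwnizigo] → [wuwniziho]
  C Medial Vowel Deletion: [wuwniziho] → [wuwnzho]
  D Final Vowel Raising: [wuwnzho] → [wuwnzhu]
/siphorewu/:
  A Nasal Assimilation: no change — [siphorewu]
  B Spirantization: no change — [siphorewu]
  C Medial Vowel Deletion: [siphorewu] → [sphorewu]
  D Final Vowel Raising: no change — [sphorewu]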